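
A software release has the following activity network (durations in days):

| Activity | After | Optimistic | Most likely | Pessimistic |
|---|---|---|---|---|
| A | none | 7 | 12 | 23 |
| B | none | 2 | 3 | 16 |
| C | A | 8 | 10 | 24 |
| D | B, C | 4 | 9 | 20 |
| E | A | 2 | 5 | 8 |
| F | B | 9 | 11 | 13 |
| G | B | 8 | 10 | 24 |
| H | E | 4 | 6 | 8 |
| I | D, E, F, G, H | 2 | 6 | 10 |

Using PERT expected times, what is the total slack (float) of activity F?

te_A = (7 + 4·12 + 23)/6 = 78/6 = 13
te_B = (2 + 4·3 + 16)/6 = 30/6 = 5
te_C = (8 + 4·10 + 24)/6 = 72/6 = 12
te_D = (4 + 4·9 + 20)/6 = 60/6 = 10
te_E = (2 + 4·5 + 8)/6 = 30/6 = 5
te_F = (9 + 4·11 + 13)/6 = 66/6 = 11
te_G = (8 + 4·10 + 24)/6 = 72/6 = 12
te_H = (4 + 4·6 + 8)/6 = 36/6 = 6
te_I = (2 + 4·6 + 10)/6 = 36/6 = 6

Forward pass:
ES_A = 0; EF_A = 13
ES_B = 0; EF_B = 5
ES_C = 13; EF_C = 13+12 = 25
ES_D = max(EF_B=5, EF_C=25) = 25; EF_D = 25+10 = 35
ES_E = 13; EF_E = 13+5 = 18
ES_F = 5; EF_F = 5+11 = 16
ES_G = 5; EF_G = 5+12 = 17
ES_H = 18; EF_H = 18+6 = 24
ES_I = max(EF_D=35, EF_E=18, EF_F=16, EF_G=17, EF_H=24) = 35; EF_I = 35+6 = 41
Expected project duration μ = 41 days. Critical path: A → C → D → I.

Backward pass:
LF_I = 41; LS_I = 41−6 = 35
LF_H = LS_I = 35; LS_H = 35−6 = 29
LF_G = LS_I = 35; LS_G = 35−12 = 23
LF_F = LS_I = 35; LS_F = 35−11 = 24
LF_E = min(LS_H=29, LS_I=35) = 29; LS_E = 29−5 = 24
LF_D = LS_I = 35; LS_D = 35−10 = 25
LF_C = LS_D = 25; LS_C = 25−12 = 13
LF_B = min(LS_D=25, LS_F=24, LS_G=23) = 23; LS_B = 23−5 = 18
LF_A = min(LS_C=13, LS_E=24) = 13; LS_A = 13−13 = 0
Slack_F = LS_F − ES_F = 24 − 5 = 19

19 days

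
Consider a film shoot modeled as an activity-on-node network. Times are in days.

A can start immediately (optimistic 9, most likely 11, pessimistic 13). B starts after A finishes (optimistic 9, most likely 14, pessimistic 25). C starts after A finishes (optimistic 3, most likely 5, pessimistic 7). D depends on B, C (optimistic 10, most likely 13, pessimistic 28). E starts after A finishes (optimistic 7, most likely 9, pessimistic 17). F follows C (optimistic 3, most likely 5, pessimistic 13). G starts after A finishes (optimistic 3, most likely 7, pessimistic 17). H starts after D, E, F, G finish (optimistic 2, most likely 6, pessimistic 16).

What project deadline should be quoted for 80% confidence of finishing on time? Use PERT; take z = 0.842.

te_A = (9 + 4·11 + 13)/6 = 66/6 = 11; σ²_A = ((13−9)/6)² = 0.444
te_B = (9 + 4·14 + 25)/6 = 90/6 = 15; σ²_B = ((25−9)/6)² = 7.111
te_C = (3 + 4·5 + 7)/6 = 30/6 = 5; σ²_C = ((7−3)/6)² = 0.444
te_D = (10 + 4·13 + 28)/6 = 90/6 = 15; σ²_D = ((28−10)/6)² = 9.000
te_E = (7 + 4·9 + 17)/6 = 60/6 = 10; σ²_E = ((17−7)/6)² = 2.778
te_F = (3 + 4·5 + 13)/6 = 36/6 = 6; σ²_F = ((13−3)/6)² = 2.778
te_G = (3 + 4·7 + 17)/6 = 48/6 = 8; σ²_G = ((17−3)/6)² = 5.444
te_H = (2 + 4·6 + 16)/6 = 42/6 = 7; σ²_H = ((16−2)/6)² = 5.444

Forward pass:
ES_A = 0; EF_A = 11
ES_B = 11; EF_B = 11+15 = 26
ES_C = 11; EF_C = 11+5 = 16
ES_D = max(EF_B=26, EF_C=16) = 26; EF_D = 26+15 = 41
ES_E = 11; EF_E = 11+10 = 21
ES_F = 16; EF_F = 16+6 = 22
ES_G = 11; EF_G = 11+8 = 19
ES_H = max(EF_D=41, EF_E=21, EF_F=22, EF_G=19) = 41; EF_H = 41+7 = 48
Expected project duration μ = 48 days. Critical path: A → B → D → H.

Variance along critical path = 0.444 + 7.111 + 9.000 + 5.444 = 22.000; σ = 4.690 days.
D = μ + z·σ = 48 + 0.842·4.690 = 51.9 days

51.9 days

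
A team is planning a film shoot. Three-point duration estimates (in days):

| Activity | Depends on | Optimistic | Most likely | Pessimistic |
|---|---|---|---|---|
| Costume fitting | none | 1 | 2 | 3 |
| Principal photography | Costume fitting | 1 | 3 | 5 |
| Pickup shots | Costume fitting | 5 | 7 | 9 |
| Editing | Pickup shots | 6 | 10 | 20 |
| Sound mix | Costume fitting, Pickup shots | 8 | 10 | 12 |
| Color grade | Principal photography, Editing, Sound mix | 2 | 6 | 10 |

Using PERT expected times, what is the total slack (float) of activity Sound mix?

te_Costume fitting = (1 + 4·2 + 3)/6 = 12/6 = 2
te_Principal photography = (1 + 4·3 + 5)/6 = 18/6 = 3
te_Pickup shots = (5 + 4·7 + 9)/6 = 42/6 = 7
te_Editing = (6 + 4·10 + 20)/6 = 66/6 = 11
te_Sound mix = (8 + 4·10 + 12)/6 = 60/6 = 10
te_Color grade = (2 + 4·6 + 10)/6 = 36/6 = 6

Forward pass:
ES_Costume fitting = 0; EF_Costume fitting = 2
ES_Principal photography = 2; EF_Principal photography = 2+3 = 5
ES_Pickup shots = 2; EF_Pickup shots = 2+7 = 9
ES_Editing = 9; EF_Editing = 9+11 = 20
ES_Sound mix = max(EF_Costume fitting=2, EF_Pickup shots=9) = 9; EF_Sound mix = 9+10 = 19
ES_Color grade = max(EF_Principal photography=5, EF_Editing=20, EF_Sound mix=19) = 20; EF_Color grade = 20+6 = 26
Expected project duration μ = 26 days. Critical path: Costume fitting → Pickup shots → Editing → Color grade.

Backward pass:
LF_Color grade = 26; LS_Color grade = 26−6 = 20
LF_Sound mix = LS_Color grade = 20; LS_Sound mix = 20−10 = 10
LF_Editing = LS_Color grade = 20; LS_Editing = 20−11 = 9
LF_Pickup shots = min(LS_Editing=9, LS_Sound mix=10) = 9; LS_Pickup shots = 9−7 = 2
LF_Principal photography = LS_Color grade = 20; LS_Principal photography = 20−3 = 17
LF_Costume fitting = min(LS_Principal photography=17, LS_Pickup shots=2, LS_Sound mix=10) = 2; LS_Costume fitting = 2−2 = 0
Slack_Sound mix = LS_Sound mix − ES_Sound mix = 10 − 9 = 1

1 days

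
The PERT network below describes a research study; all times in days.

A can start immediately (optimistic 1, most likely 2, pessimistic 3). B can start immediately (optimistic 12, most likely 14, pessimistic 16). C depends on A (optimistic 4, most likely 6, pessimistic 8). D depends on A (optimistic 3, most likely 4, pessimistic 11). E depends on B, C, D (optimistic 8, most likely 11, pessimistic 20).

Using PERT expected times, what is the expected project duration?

26 days

te_A = (1 + 4·2 + 3)/6 = 12/6 = 2
te_B = (12 + 4·14 + 16)/6 = 84/6 = 14
te_C = (4 + 4·6 + 8)/6 = 36/6 = 6
te_D = (3 + 4·4 + 11)/6 = 30/6 = 5
te_E = (8 + 4·11 + 20)/6 = 72/6 = 12

Forward pass:
ES_A = 0; EF_A = 2
ES_B = 0; EF_B = 14
ES_C = 2; EF_C = 2+6 = 8
ES_D = 2; EF_D = 2+5 = 7
ES_E = max(EF_B=14, EF_C=8, EF_D=7) = 14; EF_E = 14+12 = 26
Expected project duration μ = 26 days. Critical path: B → E.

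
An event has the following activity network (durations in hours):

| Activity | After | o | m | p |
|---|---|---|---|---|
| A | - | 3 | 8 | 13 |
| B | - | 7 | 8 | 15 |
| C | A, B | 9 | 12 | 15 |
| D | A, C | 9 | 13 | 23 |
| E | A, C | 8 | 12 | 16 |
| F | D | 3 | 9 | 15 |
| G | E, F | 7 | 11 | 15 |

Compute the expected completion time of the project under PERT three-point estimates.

te_A = (3 + 4·8 + 13)/6 = 48/6 = 8
te_B = (7 + 4·8 + 15)/6 = 54/6 = 9
te_C = (9 + 4·12 + 15)/6 = 72/6 = 12
te_D = (9 + 4·13 + 23)/6 = 84/6 = 14
te_E = (8 + 4·12 + 16)/6 = 72/6 = 12
te_F = (3 + 4·9 + 15)/6 = 54/6 = 9
te_G = (7 + 4·11 + 15)/6 = 66/6 = 11

Forward pass:
ES_A = 0; EF_A = 8
ES_B = 0; EF_B = 9
ES_C = max(EF_A=8, EF_B=9) = 9; EF_C = 9+12 = 21
ES_D = max(EF_A=8, EF_C=21) = 21; EF_D = 21+14 = 35
ES_E = max(EF_A=8, EF_C=21) = 21; EF_E = 21+12 = 33
ES_F = 35; EF_F = 35+9 = 44
ES_G = max(EF_E=33, EF_F=44) = 44; EF_G = 44+11 = 55
Expected project duration μ = 55 hours. Critical path: B → C → D → F → G.

55 hours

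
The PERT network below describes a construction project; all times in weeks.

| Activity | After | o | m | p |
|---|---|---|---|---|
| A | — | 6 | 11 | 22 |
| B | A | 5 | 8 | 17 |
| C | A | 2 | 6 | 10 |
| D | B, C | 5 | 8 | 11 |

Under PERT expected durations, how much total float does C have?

3 weeks

te_A = (6 + 4·11 + 22)/6 = 72/6 = 12
te_B = (5 + 4·8 + 17)/6 = 54/6 = 9
te_C = (2 + 4·6 + 10)/6 = 36/6 = 6
te_D = (5 + 4·8 + 11)/6 = 48/6 = 8

Forward pass:
ES_A = 0; EF_A = 12
ES_B = 12; EF_B = 12+9 = 21
ES_C = 12; EF_C = 12+6 = 18
ES_D = max(EF_B=21, EF_C=18) = 21; EF_D = 21+8 = 29
Expected project duration μ = 29 weeks. Critical path: A → B → D.

Backward pass:
LF_D = 29; LS_D = 29−8 = 21
LF_C = LS_D = 21; LS_C = 21−6 = 15
LF_B = LS_D = 21; LS_B = 21−9 = 12
LF_A = min(LS_B=12, LS_C=15) = 12; LS_A = 12−12 = 0
Slack_C = LS_C − ES_C = 15 − 12 = 3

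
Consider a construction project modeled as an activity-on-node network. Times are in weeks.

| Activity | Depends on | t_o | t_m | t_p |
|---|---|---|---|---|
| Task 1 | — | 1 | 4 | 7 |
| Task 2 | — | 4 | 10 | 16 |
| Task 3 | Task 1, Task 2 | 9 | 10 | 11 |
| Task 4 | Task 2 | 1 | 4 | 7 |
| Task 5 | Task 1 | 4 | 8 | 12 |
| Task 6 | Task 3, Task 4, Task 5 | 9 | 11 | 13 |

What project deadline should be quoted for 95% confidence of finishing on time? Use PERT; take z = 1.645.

te_Task 1 = (1 + 4·4 + 7)/6 = 24/6 = 4; σ²_Task 1 = ((7−1)/6)² = 1.000
te_Task 2 = (4 + 4·10 + 16)/6 = 60/6 = 10; σ²_Task 2 = ((16−4)/6)² = 4.000
te_Task 3 = (9 + 4·10 + 11)/6 = 60/6 = 10; σ²_Task 3 = ((11−9)/6)² = 0.111
te_Task 4 = (1 + 4·4 + 7)/6 = 24/6 = 4; σ²_Task 4 = ((7−1)/6)² = 1.000
te_Task 5 = (4 + 4·8 + 12)/6 = 48/6 = 8; σ²_Task 5 = ((12−4)/6)² = 1.778
te_Task 6 = (9 + 4·11 + 13)/6 = 66/6 = 11; σ²_Task 6 = ((13−9)/6)² = 0.444

Forward pass:
ES_Task 1 = 0; EF_Task 1 = 4
ES_Task 2 = 0; EF_Task 2 = 10
ES_Task 3 = max(EF_Task 1=4, EF_Task 2=10) = 10; EF_Task 3 = 10+10 = 20
ES_Task 4 = 10; EF_Task 4 = 10+4 = 14
ES_Task 5 = 4; EF_Task 5 = 4+8 = 12
ES_Task 6 = max(EF_Task 3=20, EF_Task 4=14, EF_Task 5=12) = 20; EF_Task 6 = 20+11 = 31
Expected project duration μ = 31 weeks. Critical path: Task 2 → Task 3 → Task 6.

Variance along critical path = 4.000 + 0.111 + 0.444 = 4.556; σ = 2.134 weeks.
D = μ + z·σ = 31 + 1.645·2.134 = 34.5 weeks

34.5 weeks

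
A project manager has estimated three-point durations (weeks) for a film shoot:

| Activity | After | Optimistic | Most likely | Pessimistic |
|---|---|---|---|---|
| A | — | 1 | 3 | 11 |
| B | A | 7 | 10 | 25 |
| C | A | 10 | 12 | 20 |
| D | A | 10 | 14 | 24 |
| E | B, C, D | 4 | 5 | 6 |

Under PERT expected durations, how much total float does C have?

2 weeks

te_A = (1 + 4·3 + 11)/6 = 24/6 = 4
te_B = (7 + 4·10 + 25)/6 = 72/6 = 12
te_C = (10 + 4·12 + 20)/6 = 78/6 = 13
te_D = (10 + 4·14 + 24)/6 = 90/6 = 15
te_E = (4 + 4·5 + 6)/6 = 30/6 = 5

Forward pass:
ES_A = 0; EF_A = 4
ES_B = 4; EF_B = 4+12 = 16
ES_C = 4; EF_C = 4+13 = 17
ES_D = 4; EF_D = 4+15 = 19
ES_E = max(EF_B=16, EF_C=17, EF_D=19) = 19; EF_E = 19+5 = 24
Expected project duration μ = 24 weeks. Critical path: A → D → E.

Backward pass:
LF_E = 24; LS_E = 24−5 = 19
LF_D = LS_E = 19; LS_D = 19−15 = 4
LF_C = LS_E = 19; LS_C = 19−13 = 6
LF_B = LS_E = 19; LS_B = 19−12 = 7
LF_A = min(LS_B=7, LS_C=6, LS_D=4) = 4; LS_A = 4−4 = 0
Slack_C = LS_C − ES_C = 6 − 4 = 2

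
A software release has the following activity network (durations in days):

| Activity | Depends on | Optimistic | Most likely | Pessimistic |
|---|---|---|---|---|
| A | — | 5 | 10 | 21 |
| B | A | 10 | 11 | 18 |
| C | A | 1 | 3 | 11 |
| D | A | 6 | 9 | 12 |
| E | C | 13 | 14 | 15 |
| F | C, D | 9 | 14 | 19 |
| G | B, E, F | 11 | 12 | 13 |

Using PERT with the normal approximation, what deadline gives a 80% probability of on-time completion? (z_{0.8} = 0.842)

48.8 days

te_A = (5 + 4·10 + 21)/6 = 66/6 = 11; σ²_A = ((21−5)/6)² = 7.111
te_B = (10 + 4·11 + 18)/6 = 72/6 = 12; σ²_B = ((18−10)/6)² = 1.778
te_C = (1 + 4·3 + 11)/6 = 24/6 = 4; σ²_C = ((11−1)/6)² = 2.778
te_D = (6 + 4·9 + 12)/6 = 54/6 = 9; σ²_D = ((12−6)/6)² = 1.000
te_E = (13 + 4·14 + 15)/6 = 84/6 = 14; σ²_E = ((15−13)/6)² = 0.111
te_F = (9 + 4·14 + 19)/6 = 84/6 = 14; σ²_F = ((19−9)/6)² = 2.778
te_G = (11 + 4·12 + 13)/6 = 72/6 = 12; σ²_G = ((13−11)/6)² = 0.111

Forward pass:
ES_A = 0; EF_A = 11
ES_B = 11; EF_B = 11+12 = 23
ES_C = 11; EF_C = 11+4 = 15
ES_D = 11; EF_D = 11+9 = 20
ES_E = 15; EF_E = 15+14 = 29
ES_F = max(EF_C=15, EF_D=20) = 20; EF_F = 20+14 = 34
ES_G = max(EF_B=23, EF_E=29, EF_F=34) = 34; EF_G = 34+12 = 46
Expected project duration μ = 46 days. Critical path: A → D → F → G.

Variance along critical path = 7.111 + 1.000 + 2.778 + 0.111 = 11.000; σ = 3.317 days.
D = μ + z·σ = 46 + 0.842·3.317 = 48.8 days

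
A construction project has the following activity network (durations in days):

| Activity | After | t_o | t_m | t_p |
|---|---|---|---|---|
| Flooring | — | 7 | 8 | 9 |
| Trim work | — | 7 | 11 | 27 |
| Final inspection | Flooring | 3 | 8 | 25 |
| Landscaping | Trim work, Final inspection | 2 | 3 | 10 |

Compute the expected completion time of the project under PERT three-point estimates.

te_Flooring = (7 + 4·8 + 9)/6 = 48/6 = 8
te_Trim work = (7 + 4·11 + 27)/6 = 78/6 = 13
te_Final inspection = (3 + 4·8 + 25)/6 = 60/6 = 10
te_Landscaping = (2 + 4·3 + 10)/6 = 24/6 = 4

Forward pass:
ES_Flooring = 0; EF_Flooring = 8
ES_Trim work = 0; EF_Trim work = 13
ES_Final inspection = 8; EF_Final inspection = 8+10 = 18
ES_Landscaping = max(EF_Trim work=13, EF_Final inspection=18) = 18; EF_Landscaping = 18+4 = 22
Expected project duration μ = 22 days. Critical path: Flooring → Final inspection → Landscaping.

22 days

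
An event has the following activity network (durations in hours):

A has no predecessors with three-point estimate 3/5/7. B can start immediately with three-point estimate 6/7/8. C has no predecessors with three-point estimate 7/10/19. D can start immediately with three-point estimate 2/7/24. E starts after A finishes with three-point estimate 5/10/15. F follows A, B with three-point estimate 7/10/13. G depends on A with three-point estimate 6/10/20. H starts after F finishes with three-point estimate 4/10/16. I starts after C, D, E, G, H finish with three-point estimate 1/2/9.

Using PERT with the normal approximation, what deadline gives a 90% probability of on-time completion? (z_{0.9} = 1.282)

te_A = (3 + 4·5 + 7)/6 = 30/6 = 5; σ²_A = ((7−3)/6)² = 0.444
te_B = (6 + 4·7 + 8)/6 = 42/6 = 7; σ²_B = ((8−6)/6)² = 0.111
te_C = (7 + 4·10 + 19)/6 = 66/6 = 11; σ²_C = ((19−7)/6)² = 4.000
te_D = (2 + 4·7 + 24)/6 = 54/6 = 9; σ²_D = ((24−2)/6)² = 13.444
te_E = (5 + 4·10 + 15)/6 = 60/6 = 10; σ²_E = ((15−5)/6)² = 2.778
te_F = (7 + 4·10 + 13)/6 = 60/6 = 10; σ²_F = ((13−7)/6)² = 1.000
te_G = (6 + 4·10 + 20)/6 = 66/6 = 11; σ²_G = ((20−6)/6)² = 5.444
te_H = (4 + 4·10 + 16)/6 = 60/6 = 10; σ²_H = ((16−4)/6)² = 4.000
te_I = (1 + 4·2 + 9)/6 = 18/6 = 3; σ²_I = ((9−1)/6)² = 1.778

Forward pass:
ES_A = 0; EF_A = 5
ES_B = 0; EF_B = 7
ES_C = 0; EF_C = 11
ES_D = 0; EF_D = 9
ES_E = 5; EF_E = 5+10 = 15
ES_F = max(EF_A=5, EF_B=7) = 7; EF_F = 7+10 = 17
ES_G = 5; EF_G = 5+11 = 16
ES_H = 17; EF_H = 17+10 = 27
ES_I = max(EF_C=11, EF_D=9, EF_E=15, EF_G=16, EF_H=27) = 27; EF_I = 27+3 = 30
Expected project duration μ = 30 hours. Critical path: B → F → H → I.

Variance along critical path = 0.111 + 1.000 + 4.000 + 1.778 = 6.889; σ = 2.625 hours.
D = μ + z·σ = 30 + 1.282·2.625 = 33.4 hours

33.4 hours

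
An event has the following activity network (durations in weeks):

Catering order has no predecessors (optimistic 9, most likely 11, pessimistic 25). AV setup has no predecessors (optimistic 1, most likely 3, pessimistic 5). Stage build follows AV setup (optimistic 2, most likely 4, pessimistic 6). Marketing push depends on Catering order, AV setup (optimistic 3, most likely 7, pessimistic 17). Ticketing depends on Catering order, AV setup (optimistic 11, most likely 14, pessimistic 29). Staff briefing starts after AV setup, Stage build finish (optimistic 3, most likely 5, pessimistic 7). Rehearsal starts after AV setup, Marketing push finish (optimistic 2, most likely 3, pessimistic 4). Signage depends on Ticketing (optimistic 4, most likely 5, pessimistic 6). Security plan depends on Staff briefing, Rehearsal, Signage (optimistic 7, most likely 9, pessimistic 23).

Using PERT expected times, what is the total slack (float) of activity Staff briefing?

22 weeks

te_Catering order = (9 + 4·11 + 25)/6 = 78/6 = 13
te_AV setup = (1 + 4·3 + 5)/6 = 18/6 = 3
te_Stage build = (2 + 4·4 + 6)/6 = 24/6 = 4
te_Marketing push = (3 + 4·7 + 17)/6 = 48/6 = 8
te_Ticketing = (11 + 4·14 + 29)/6 = 96/6 = 16
te_Staff briefing = (3 + 4·5 + 7)/6 = 30/6 = 5
te_Rehearsal = (2 + 4·3 + 4)/6 = 18/6 = 3
te_Signage = (4 + 4·5 + 6)/6 = 30/6 = 5
te_Security plan = (7 + 4·9 + 23)/6 = 66/6 = 11

Forward pass:
ES_Catering order = 0; EF_Catering order = 13
ES_AV setup = 0; EF_AV setup = 3
ES_Stage build = 3; EF_Stage build = 3+4 = 7
ES_Marketing push = max(EF_Catering order=13, EF_AV setup=3) = 13; EF_Marketing push = 13+8 = 21
ES_Ticketing = max(EF_Catering order=13, EF_AV setup=3) = 13; EF_Ticketing = 13+16 = 29
ES_Staff briefing = max(EF_AV setup=3, EF_Stage build=7) = 7; EF_Staff briefing = 7+5 = 12
ES_Rehearsal = max(EF_AV setup=3, EF_Marketing push=21) = 21; EF_Rehearsal = 21+3 = 24
ES_Signage = 29; EF_Signage = 29+5 = 34
ES_Security plan = max(EF_Staff briefing=12, EF_Rehearsal=24, EF_Signage=34) = 34; EF_Security plan = 34+11 = 45
Expected project duration μ = 45 weeks. Critical path: Catering order → Ticketing → Signage → Security plan.

Backward pass:
LF_Security plan = 45; LS_Security plan = 45−11 = 34
LF_Signage = LS_Security plan = 34; LS_Signage = 34−5 = 29
LF_Rehearsal = LS_Security plan = 34; LS_Rehearsal = 34−3 = 31
LF_Staff briefing = LS_Security plan = 34; LS_Staff briefing = 34−5 = 29
LF_Ticketing = LS_Signage = 29; LS_Ticketing = 29−16 = 13
LF_Marketing push = LS_Rehearsal = 31; LS_Marketing push = 31−8 = 23
LF_Stage build = LS_Staff briefing = 29; LS_Stage build = 29−4 = 25
LF_AV setup = min(LS_Stage build=25, LS_Marketing push=23, LS_Ticketing=13, LS_Staff briefing=29, LS_Rehearsal=31) = 13; LS_AV setup = 13−3 = 10
LF_Catering order = min(LS_Marketing push=23, LS_Ticketing=13) = 13; LS_Catering order = 13−13 = 0
Slack_Staff briefing = LS_Staff briefing − ES_Staff briefing = 29 − 7 = 22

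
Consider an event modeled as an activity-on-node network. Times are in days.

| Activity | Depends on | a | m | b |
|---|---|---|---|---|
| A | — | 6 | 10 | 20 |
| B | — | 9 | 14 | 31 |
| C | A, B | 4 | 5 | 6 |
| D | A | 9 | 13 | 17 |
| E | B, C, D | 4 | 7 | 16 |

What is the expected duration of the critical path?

te_A = (6 + 4·10 + 20)/6 = 66/6 = 11
te_B = (9 + 4·14 + 31)/6 = 96/6 = 16
te_C = (4 + 4·5 + 6)/6 = 30/6 = 5
te_D = (9 + 4·13 + 17)/6 = 78/6 = 13
te_E = (4 + 4·7 + 16)/6 = 48/6 = 8

Forward pass:
ES_A = 0; EF_A = 11
ES_B = 0; EF_B = 16
ES_C = max(EF_A=11, EF_B=16) = 16; EF_C = 16+5 = 21
ES_D = 11; EF_D = 11+13 = 24
ES_E = max(EF_B=16, EF_C=21, EF_D=24) = 24; EF_E = 24+8 = 32
Expected project duration μ = 32 days. Critical path: A → D → E.

32 days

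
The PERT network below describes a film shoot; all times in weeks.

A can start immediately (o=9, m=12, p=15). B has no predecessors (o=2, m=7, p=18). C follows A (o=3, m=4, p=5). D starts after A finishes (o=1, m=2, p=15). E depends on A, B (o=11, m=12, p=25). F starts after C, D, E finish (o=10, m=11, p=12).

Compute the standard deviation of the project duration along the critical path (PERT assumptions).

te_A = (9 + 4·12 + 15)/6 = 72/6 = 12; σ²_A = ((15−9)/6)² = 1.000
te_B = (2 + 4·7 + 18)/6 = 48/6 = 8; σ²_B = ((18−2)/6)² = 7.111
te_C = (3 + 4·4 + 5)/6 = 24/6 = 4; σ²_C = ((5−3)/6)² = 0.111
te_D = (1 + 4·2 + 15)/6 = 24/6 = 4; σ²_D = ((15−1)/6)² = 5.444
te_E = (11 + 4·12 + 25)/6 = 84/6 = 14; σ²_E = ((25−11)/6)² = 5.444
te_F = (10 + 4·11 + 12)/6 = 66/6 = 11; σ²_F = ((12−10)/6)² = 0.111

Forward pass:
ES_A = 0; EF_A = 12
ES_B = 0; EF_B = 8
ES_C = 12; EF_C = 12+4 = 16
ES_D = 12; EF_D = 12+4 = 16
ES_E = max(EF_A=12, EF_B=8) = 12; EF_E = 12+14 = 26
ES_F = max(EF_C=16, EF_D=16, EF_E=26) = 26; EF_F = 26+11 = 37
Expected project duration μ = 37 weeks. Critical path: A → E → F.

Variance along critical path = 1.000 + 5.444 + 0.111 = 6.556
σ = √6.556 = 2.560 weeks

2.56 weeks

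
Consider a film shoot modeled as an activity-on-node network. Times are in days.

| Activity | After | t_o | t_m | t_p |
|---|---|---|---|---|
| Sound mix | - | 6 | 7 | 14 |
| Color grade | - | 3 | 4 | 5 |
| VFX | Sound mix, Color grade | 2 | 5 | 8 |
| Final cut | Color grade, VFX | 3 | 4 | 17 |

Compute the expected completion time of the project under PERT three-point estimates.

te_Sound mix = (6 + 4·7 + 14)/6 = 48/6 = 8
te_Color grade = (3 + 4·4 + 5)/6 = 24/6 = 4
te_VFX = (2 + 4·5 + 8)/6 = 30/6 = 5
te_Final cut = (3 + 4·4 + 17)/6 = 36/6 = 6

Forward pass:
ES_Sound mix = 0; EF_Sound mix = 8
ES_Color grade = 0; EF_Color grade = 4
ES_VFX = max(EF_Sound mix=8, EF_Color grade=4) = 8; EF_VFX = 8+5 = 13
ES_Final cut = max(EF_Color grade=4, EF_VFX=13) = 13; EF_Final cut = 13+6 = 19
Expected project duration μ = 19 days. Critical path: Sound mix → VFX → Final cut.

19 days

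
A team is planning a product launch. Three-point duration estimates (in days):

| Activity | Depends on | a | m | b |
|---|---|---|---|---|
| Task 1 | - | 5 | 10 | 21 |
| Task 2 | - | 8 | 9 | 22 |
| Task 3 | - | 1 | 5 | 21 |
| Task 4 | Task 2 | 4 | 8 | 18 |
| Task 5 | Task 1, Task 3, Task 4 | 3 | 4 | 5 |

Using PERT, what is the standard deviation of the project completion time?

te_Task 1 = (5 + 4·10 + 21)/6 = 66/6 = 11; σ²_Task 1 = ((21−5)/6)² = 7.111
te_Task 2 = (8 + 4·9 + 22)/6 = 66/6 = 11; σ²_Task 2 = ((22−8)/6)² = 5.444
te_Task 3 = (1 + 4·5 + 21)/6 = 42/6 = 7; σ²_Task 3 = ((21−1)/6)² = 11.111
te_Task 4 = (4 + 4·8 + 18)/6 = 54/6 = 9; σ²_Task 4 = ((18−4)/6)² = 5.444
te_Task 5 = (3 + 4·4 + 5)/6 = 24/6 = 4; σ²_Task 5 = ((5−3)/6)² = 0.111

Forward pass:
ES_Task 1 = 0; EF_Task 1 = 11
ES_Task 2 = 0; EF_Task 2 = 11
ES_Task 3 = 0; EF_Task 3 = 7
ES_Task 4 = 11; EF_Task 4 = 11+9 = 20
ES_Task 5 = max(EF_Task 1=11, EF_Task 3=7, EF_Task 4=20) = 20; EF_Task 5 = 20+4 = 24
Expected project duration μ = 24 days. Critical path: Task 2 → Task 4 → Task 5.

Variance along critical path = 5.444 + 5.444 + 0.111 = 11.000
σ = √11.000 = 3.317 days

3.32 days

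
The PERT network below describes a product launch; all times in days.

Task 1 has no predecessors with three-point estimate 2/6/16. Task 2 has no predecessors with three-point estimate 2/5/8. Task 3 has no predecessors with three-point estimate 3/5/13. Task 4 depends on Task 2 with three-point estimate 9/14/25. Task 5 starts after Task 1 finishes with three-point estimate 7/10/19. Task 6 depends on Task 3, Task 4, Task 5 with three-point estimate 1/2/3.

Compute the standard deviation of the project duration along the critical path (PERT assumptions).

te_Task 1 = (2 + 4·6 + 16)/6 = 42/6 = 7; σ²_Task 1 = ((16−2)/6)² = 5.444
te_Task 2 = (2 + 4·5 + 8)/6 = 30/6 = 5; σ²_Task 2 = ((8−2)/6)² = 1.000
te_Task 3 = (3 + 4·5 + 13)/6 = 36/6 = 6; σ²_Task 3 = ((13−3)/6)² = 2.778
te_Task 4 = (9 + 4·14 + 25)/6 = 90/6 = 15; σ²_Task 4 = ((25−9)/6)² = 7.111
te_Task 5 = (7 + 4·10 + 19)/6 = 66/6 = 11; σ²_Task 5 = ((19−7)/6)² = 4.000
te_Task 6 = (1 + 4·2 + 3)/6 = 12/6 = 2; σ²_Task 6 = ((3−1)/6)² = 0.111

Forward pass:
ES_Task 1 = 0; EF_Task 1 = 7
ES_Task 2 = 0; EF_Task 2 = 5
ES_Task 3 = 0; EF_Task 3 = 6
ES_Task 4 = 5; EF_Task 4 = 5+15 = 20
ES_Task 5 = 7; EF_Task 5 = 7+11 = 18
ES_Task 6 = max(EF_Task 3=6, EF_Task 4=20, EF_Task 5=18) = 20; EF_Task 6 = 20+2 = 22
Expected project duration μ = 22 days. Critical path: Task 2 → Task 4 → Task 6.

Variance along critical path = 1.000 + 7.111 + 0.111 = 8.222
σ = √8.222 = 2.867 days

2.87 days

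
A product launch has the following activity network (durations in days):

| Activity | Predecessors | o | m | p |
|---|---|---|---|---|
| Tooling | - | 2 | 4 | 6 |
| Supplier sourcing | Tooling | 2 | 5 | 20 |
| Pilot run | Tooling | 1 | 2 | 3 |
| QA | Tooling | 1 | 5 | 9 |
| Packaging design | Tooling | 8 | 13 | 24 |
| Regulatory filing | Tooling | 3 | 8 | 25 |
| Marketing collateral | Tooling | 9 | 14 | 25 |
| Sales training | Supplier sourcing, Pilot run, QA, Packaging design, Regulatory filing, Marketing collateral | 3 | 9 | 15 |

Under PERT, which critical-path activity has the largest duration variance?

te_Tooling = (2 + 4·4 + 6)/6 = 24/6 = 4; σ²_Tooling = ((6−2)/6)² = 0.444
te_Supplier sourcing = (2 + 4·5 + 20)/6 = 42/6 = 7; σ²_Supplier sourcing = ((20−2)/6)² = 9.000
te_Pilot run = (1 + 4·2 + 3)/6 = 12/6 = 2; σ²_Pilot run = ((3−1)/6)² = 0.111
te_QA = (1 + 4·5 + 9)/6 = 30/6 = 5; σ²_QA = ((9−1)/6)² = 1.778
te_Packaging design = (8 + 4·13 + 24)/6 = 84/6 = 14; σ²_Packaging design = ((24−8)/6)² = 7.111
te_Regulatory filing = (3 + 4·8 + 25)/6 = 60/6 = 10; σ²_Regulatory filing = ((25−3)/6)² = 13.444
te_Marketing collateral = (9 + 4·14 + 25)/6 = 90/6 = 15; σ²_Marketing collateral = ((25−9)/6)² = 7.111
te_Sales training = (3 + 4·9 + 15)/6 = 54/6 = 9; σ²_Sales training = ((15−3)/6)² = 4.000

Forward pass:
ES_Tooling = 0; EF_Tooling = 4
ES_Supplier sourcing = 4; EF_Supplier sourcing = 4+7 = 11
ES_Pilot run = 4; EF_Pilot run = 4+2 = 6
ES_QA = 4; EF_QA = 4+5 = 9
ES_Packaging design = 4; EF_Packaging design = 4+14 = 18
ES_Regulatory filing = 4; EF_Regulatory filing = 4+10 = 14
ES_Marketing collateral = 4; EF_Marketing collateral = 4+15 = 19
ES_Sales training = max(EF_Supplier sourcing=11, EF_Pilot run=6, EF_QA=9, EF_Packaging design=18, EF_Regulatory filing=14, EF_Marketing collateral=19) = 19; EF_Sales training = 19+9 = 28
Expected project duration μ = 28 days. Critical path: Tooling → Marketing collateral → Sales training.

Variances on critical path: σ²_Tooling=0.444, σ²_Marketing collateral=7.111, σ²_Sales training=4.000.
Largest is σ²_Marketing collateral = 7.111.

Marketing collateral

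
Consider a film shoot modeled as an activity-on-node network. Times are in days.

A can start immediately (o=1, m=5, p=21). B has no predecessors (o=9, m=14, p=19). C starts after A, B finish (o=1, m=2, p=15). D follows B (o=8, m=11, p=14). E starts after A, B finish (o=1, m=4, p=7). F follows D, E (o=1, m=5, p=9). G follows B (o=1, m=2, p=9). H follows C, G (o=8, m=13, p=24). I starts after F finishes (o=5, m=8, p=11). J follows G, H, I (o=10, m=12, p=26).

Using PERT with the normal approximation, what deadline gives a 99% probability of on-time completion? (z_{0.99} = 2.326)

60.6 days

te_A = (1 + 4·5 + 21)/6 = 42/6 = 7; σ²_A = ((21−1)/6)² = 11.111
te_B = (9 + 4·14 + 19)/6 = 84/6 = 14; σ²_B = ((19−9)/6)² = 2.778
te_C = (1 + 4·2 + 15)/6 = 24/6 = 4; σ²_C = ((15−1)/6)² = 5.444
te_D = (8 + 4·11 + 14)/6 = 66/6 = 11; σ²_D = ((14−8)/6)² = 1.000
te_E = (1 + 4·4 + 7)/6 = 24/6 = 4; σ²_E = ((7−1)/6)² = 1.000
te_F = (1 + 4·5 + 9)/6 = 30/6 = 5; σ²_F = ((9−1)/6)² = 1.778
te_G = (1 + 4·2 + 9)/6 = 18/6 = 3; σ²_G = ((9−1)/6)² = 1.778
te_H = (8 + 4·13 + 24)/6 = 84/6 = 14; σ²_H = ((24−8)/6)² = 7.111
te_I = (5 + 4·8 + 11)/6 = 48/6 = 8; σ²_I = ((11−5)/6)² = 1.000
te_J = (10 + 4·12 + 26)/6 = 84/6 = 14; σ²_J = ((26−10)/6)² = 7.111

Forward pass:
ES_A = 0; EF_A = 7
ES_B = 0; EF_B = 14
ES_C = max(EF_A=7, EF_B=14) = 14; EF_C = 14+4 = 18
ES_D = 14; EF_D = 14+11 = 25
ES_E = max(EF_A=7, EF_B=14) = 14; EF_E = 14+4 = 18
ES_F = max(EF_D=25, EF_E=18) = 25; EF_F = 25+5 = 30
ES_G = 14; EF_G = 14+3 = 17
ES_H = max(EF_C=18, EF_G=17) = 18; EF_H = 18+14 = 32
ES_I = 30; EF_I = 30+8 = 38
ES_J = max(EF_G=17, EF_H=32, EF_I=38) = 38; EF_J = 38+14 = 52
Expected project duration μ = 52 days. Critical path: B → D → F → I → J.

Variance along critical path = 2.778 + 1.000 + 1.778 + 1.000 + 7.111 = 13.667; σ = 3.697 days.
D = μ + z·σ = 52 + 2.326·3.697 = 60.6 days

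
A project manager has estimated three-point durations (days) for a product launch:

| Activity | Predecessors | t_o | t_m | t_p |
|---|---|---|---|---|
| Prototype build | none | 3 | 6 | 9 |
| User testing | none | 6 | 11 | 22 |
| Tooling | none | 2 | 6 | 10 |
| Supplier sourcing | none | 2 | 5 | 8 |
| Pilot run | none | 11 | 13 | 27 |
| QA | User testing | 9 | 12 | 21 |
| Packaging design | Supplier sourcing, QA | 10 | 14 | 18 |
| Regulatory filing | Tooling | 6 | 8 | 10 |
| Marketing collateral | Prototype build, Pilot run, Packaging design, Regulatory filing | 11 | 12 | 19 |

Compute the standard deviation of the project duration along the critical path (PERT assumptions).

te_Prototype build = (3 + 4·6 + 9)/6 = 36/6 = 6; σ²_Prototype build = ((9−3)/6)² = 1.000
te_User testing = (6 + 4·11 + 22)/6 = 72/6 = 12; σ²_User testing = ((22−6)/6)² = 7.111
te_Tooling = (2 + 4·6 + 10)/6 = 36/6 = 6; σ²_Tooling = ((10−2)/6)² = 1.778
te_Supplier sourcing = (2 + 4·5 + 8)/6 = 30/6 = 5; σ²_Supplier sourcing = ((8−2)/6)² = 1.000
te_Pilot run = (11 + 4·13 + 27)/6 = 90/6 = 15; σ²_Pilot run = ((27−11)/6)² = 7.111
te_QA = (9 + 4·12 + 21)/6 = 78/6 = 13; σ²_QA = ((21−9)/6)² = 4.000
te_Packaging design = (10 + 4·14 + 18)/6 = 84/6 = 14; σ²_Packaging design = ((18−10)/6)² = 1.778
te_Regulatory filing = (6 + 4·8 + 10)/6 = 48/6 = 8; σ²_Regulatory filing = ((10−6)/6)² = 0.444
te_Marketing collateral = (11 + 4·12 + 19)/6 = 78/6 = 13; σ²_Marketing collateral = ((19−11)/6)² = 1.778

Forward pass:
ES_Prototype build = 0; EF_Prototype build = 6
ES_User testing = 0; EF_User testing = 12
ES_Tooling = 0; EF_Tooling = 6
ES_Supplier sourcing = 0; EF_Supplier sourcing = 5
ES_Pilot run = 0; EF_Pilot run = 15
ES_QA = 12; EF_QA = 12+13 = 25
ES_Packaging design = max(EF_Supplier sourcing=5, EF_QA=25) = 25; EF_Packaging design = 25+14 = 39
ES_Regulatory filing = 6; EF_Regulatory filing = 6+8 = 14
ES_Marketing collateral = max(EF_Prototype build=6, EF_Pilot run=15, EF_Packaging design=39, EF_Regulatory filing=14) = 39; EF_Marketing collateral = 39+13 = 52
Expected project duration μ = 52 days. Critical path: User testing → QA → Packaging design → Marketing collateral.

Variance along critical path = 7.111 + 4.000 + 1.778 + 1.778 = 14.667
σ = √14.667 = 3.830 days

3.83 days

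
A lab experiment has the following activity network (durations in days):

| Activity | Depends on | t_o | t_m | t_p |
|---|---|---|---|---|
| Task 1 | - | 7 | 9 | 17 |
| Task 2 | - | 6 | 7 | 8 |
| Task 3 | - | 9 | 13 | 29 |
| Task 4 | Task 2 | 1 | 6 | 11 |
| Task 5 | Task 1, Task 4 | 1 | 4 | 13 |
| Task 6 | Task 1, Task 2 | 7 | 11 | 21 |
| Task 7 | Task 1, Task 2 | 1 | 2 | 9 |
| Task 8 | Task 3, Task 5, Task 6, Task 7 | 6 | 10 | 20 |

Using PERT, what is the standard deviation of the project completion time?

te_Task 1 = (7 + 4·9 + 17)/6 = 60/6 = 10; σ²_Task 1 = ((17−7)/6)² = 2.778
te_Task 2 = (6 + 4·7 + 8)/6 = 42/6 = 7; σ²_Task 2 = ((8−6)/6)² = 0.111
te_Task 3 = (9 + 4·13 + 29)/6 = 90/6 = 15; σ²_Task 3 = ((29−9)/6)² = 11.111
te_Task 4 = (1 + 4·6 + 11)/6 = 36/6 = 6; σ²_Task 4 = ((11−1)/6)² = 2.778
te_Task 5 = (1 + 4·4 + 13)/6 = 30/6 = 5; σ²_Task 5 = ((13−1)/6)² = 4.000
te_Task 6 = (7 + 4·11 + 21)/6 = 72/6 = 12; σ²_Task 6 = ((21−7)/6)² = 5.444
te_Task 7 = (1 + 4·2 + 9)/6 = 18/6 = 3; σ²_Task 7 = ((9−1)/6)² = 1.778
te_Task 8 = (6 + 4·10 + 20)/6 = 66/6 = 11; σ²_Task 8 = ((20−6)/6)² = 5.444

Forward pass:
ES_Task 1 = 0; EF_Task 1 = 10
ES_Task 2 = 0; EF_Task 2 = 7
ES_Task 3 = 0; EF_Task 3 = 15
ES_Task 4 = 7; EF_Task 4 = 7+6 = 13
ES_Task 5 = max(EF_Task 1=10, EF_Task 4=13) = 13; EF_Task 5 = 13+5 = 18
ES_Task 6 = max(EF_Task 1=10, EF_Task 2=7) = 10; EF_Task 6 = 10+12 = 22
ES_Task 7 = max(EF_Task 1=10, EF_Task 2=7) = 10; EF_Task 7 = 10+3 = 13
ES_Task 8 = max(EF_Task 3=15, EF_Task 5=18, EF_Task 6=22, EF_Task 7=13) = 22; EF_Task 8 = 22+11 = 33
Expected project duration μ = 33 days. Critical path: Task 1 → Task 6 → Task 8.

Variance along critical path = 2.778 + 5.444 + 5.444 = 13.667
σ = √13.667 = 3.697 days

3.70 days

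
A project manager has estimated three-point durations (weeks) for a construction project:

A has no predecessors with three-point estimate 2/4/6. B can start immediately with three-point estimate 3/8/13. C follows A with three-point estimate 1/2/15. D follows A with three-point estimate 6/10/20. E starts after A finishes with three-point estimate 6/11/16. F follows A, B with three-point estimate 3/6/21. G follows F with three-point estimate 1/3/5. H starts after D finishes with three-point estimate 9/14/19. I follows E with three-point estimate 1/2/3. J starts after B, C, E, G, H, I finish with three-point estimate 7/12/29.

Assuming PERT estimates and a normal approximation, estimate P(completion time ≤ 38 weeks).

0.144

te_A = (2 + 4·4 + 6)/6 = 24/6 = 4; σ²_A = ((6−2)/6)² = 0.444
te_B = (3 + 4·8 + 13)/6 = 48/6 = 8; σ²_B = ((13−3)/6)² = 2.778
te_C = (1 + 4·2 + 15)/6 = 24/6 = 4; σ²_C = ((15−1)/6)² = 5.444
te_D = (6 + 4·10 + 20)/6 = 66/6 = 11; σ²_D = ((20−6)/6)² = 5.444
te_E = (6 + 4·11 + 16)/6 = 66/6 = 11; σ²_E = ((16−6)/6)² = 2.778
te_F = (3 + 4·6 + 21)/6 = 48/6 = 8; σ²_F = ((21−3)/6)² = 9.000
te_G = (1 + 4·3 + 5)/6 = 18/6 = 3; σ²_G = ((5−1)/6)² = 0.444
te_H = (9 + 4·14 + 19)/6 = 84/6 = 14; σ²_H = ((19−9)/6)² = 2.778
te_I = (1 + 4·2 + 3)/6 = 12/6 = 2; σ²_I = ((3−1)/6)² = 0.111
te_J = (7 + 4·12 + 29)/6 = 84/6 = 14; σ²_J = ((29−7)/6)² = 13.444

Forward pass:
ES_A = 0; EF_A = 4
ES_B = 0; EF_B = 8
ES_C = 4; EF_C = 4+4 = 8
ES_D = 4; EF_D = 4+11 = 15
ES_E = 4; EF_E = 4+11 = 15
ES_F = max(EF_A=4, EF_B=8) = 8; EF_F = 8+8 = 16
ES_G = 16; EF_G = 16+3 = 19
ES_H = 15; EF_H = 15+14 = 29
ES_I = 15; EF_I = 15+2 = 17
ES_J = max(EF_B=8, EF_C=8, EF_E=15, EF_G=19, EF_H=29, EF_I=17) = 29; EF_J = 29+14 = 43
Expected project duration μ = 43 weeks. Critical path: A → D → H → J.

Variance along critical path = 0.444 + 5.444 + 2.778 + 13.444 = 22.111; σ = √22.111 = 4.702 weeks.
Z = (38 − 43) / 4.702 = -1.063
P(T ≤ 38) = Φ(-1.063) ≈ 0.144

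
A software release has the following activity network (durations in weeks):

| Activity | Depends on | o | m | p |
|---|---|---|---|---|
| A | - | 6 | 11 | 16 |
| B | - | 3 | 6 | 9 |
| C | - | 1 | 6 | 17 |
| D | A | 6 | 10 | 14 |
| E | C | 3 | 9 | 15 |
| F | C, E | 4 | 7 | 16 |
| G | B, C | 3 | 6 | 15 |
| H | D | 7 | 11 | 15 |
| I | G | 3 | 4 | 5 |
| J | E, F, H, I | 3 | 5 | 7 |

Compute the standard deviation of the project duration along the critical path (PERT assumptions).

te_A = (6 + 4·11 + 16)/6 = 66/6 = 11; σ²_A = ((16−6)/6)² = 2.778
te_B = (3 + 4·6 + 9)/6 = 36/6 = 6; σ²_B = ((9−3)/6)² = 1.000
te_C = (1 + 4·6 + 17)/6 = 42/6 = 7; σ²_C = ((17−1)/6)² = 7.111
te_D = (6 + 4·10 + 14)/6 = 60/6 = 10; σ²_D = ((14−6)/6)² = 1.778
te_E = (3 + 4·9 + 15)/6 = 54/6 = 9; σ²_E = ((15−3)/6)² = 4.000
te_F = (4 + 4·7 + 16)/6 = 48/6 = 8; σ²_F = ((16−4)/6)² = 4.000
te_G = (3 + 4·6 + 15)/6 = 42/6 = 7; σ²_G = ((15−3)/6)² = 4.000
te_H = (7 + 4·11 + 15)/6 = 66/6 = 11; σ²_H = ((15−7)/6)² = 1.778
te_I = (3 + 4·4 + 5)/6 = 24/6 = 4; σ²_I = ((5−3)/6)² = 0.111
te_J = (3 + 4·5 + 7)/6 = 30/6 = 5; σ²_J = ((7−3)/6)² = 0.444

Forward pass:
ES_A = 0; EF_A = 11
ES_B = 0; EF_B = 6
ES_C = 0; EF_C = 7
ES_D = 11; EF_D = 11+10 = 21
ES_E = 7; EF_E = 7+9 = 16
ES_F = max(EF_C=7, EF_E=16) = 16; EF_F = 16+8 = 24
ES_G = max(EF_B=6, EF_C=7) = 7; EF_G = 7+7 = 14
ES_H = 21; EF_H = 21+11 = 32
ES_I = 14; EF_I = 14+4 = 18
ES_J = max(EF_E=16, EF_F=24, EF_H=32, EF_I=18) = 32; EF_J = 32+5 = 37
Expected project duration μ = 37 weeks. Critical path: A → D → H → J.

Variance along critical path = 2.778 + 1.778 + 1.778 + 0.444 = 6.778
σ = √6.778 = 2.603 weeks

2.60 weeks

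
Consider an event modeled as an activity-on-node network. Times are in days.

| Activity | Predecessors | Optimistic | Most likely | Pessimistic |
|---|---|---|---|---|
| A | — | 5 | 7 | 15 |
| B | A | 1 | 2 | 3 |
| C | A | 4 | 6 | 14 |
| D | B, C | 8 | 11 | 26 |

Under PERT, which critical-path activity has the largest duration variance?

D

te_A = (5 + 4·7 + 15)/6 = 48/6 = 8; σ²_A = ((15−5)/6)² = 2.778
te_B = (1 + 4·2 + 3)/6 = 12/6 = 2; σ²_B = ((3−1)/6)² = 0.111
te_C = (4 + 4·6 + 14)/6 = 42/6 = 7; σ²_C = ((14−4)/6)² = 2.778
te_D = (8 + 4·11 + 26)/6 = 78/6 = 13; σ²_D = ((26−8)/6)² = 9.000

Forward pass:
ES_A = 0; EF_A = 8
ES_B = 8; EF_B = 8+2 = 10
ES_C = 8; EF_C = 8+7 = 15
ES_D = max(EF_B=10, EF_C=15) = 15; EF_D = 15+13 = 28
Expected project duration μ = 28 days. Critical path: A → C → D.

Variances on critical path: σ²_A=2.778, σ²_C=2.778, σ²_D=9.000.
Largest is σ²_D = 9.000.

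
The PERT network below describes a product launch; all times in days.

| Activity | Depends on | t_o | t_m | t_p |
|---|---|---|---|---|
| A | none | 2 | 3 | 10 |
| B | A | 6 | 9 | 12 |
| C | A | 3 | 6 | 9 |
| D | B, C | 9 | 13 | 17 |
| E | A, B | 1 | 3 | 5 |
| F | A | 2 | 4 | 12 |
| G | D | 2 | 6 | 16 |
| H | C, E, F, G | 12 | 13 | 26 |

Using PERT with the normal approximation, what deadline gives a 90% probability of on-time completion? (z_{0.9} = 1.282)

te_A = (2 + 4·3 + 10)/6 = 24/6 = 4; σ²_A = ((10−2)/6)² = 1.778
te_B = (6 + 4·9 + 12)/6 = 54/6 = 9; σ²_B = ((12−6)/6)² = 1.000
te_C = (3 + 4·6 + 9)/6 = 36/6 = 6; σ²_C = ((9−3)/6)² = 1.000
te_D = (9 + 4·13 + 17)/6 = 78/6 = 13; σ²_D = ((17−9)/6)² = 1.778
te_E = (1 + 4·3 + 5)/6 = 18/6 = 3; σ²_E = ((5−1)/6)² = 0.444
te_F = (2 + 4·4 + 12)/6 = 30/6 = 5; σ²_F = ((12−2)/6)² = 2.778
te_G = (2 + 4·6 + 16)/6 = 42/6 = 7; σ²_G = ((16−2)/6)² = 5.444
te_H = (12 + 4·13 + 26)/6 = 90/6 = 15; σ²_H = ((26−12)/6)² = 5.444

Forward pass:
ES_A = 0; EF_A = 4
ES_B = 4; EF_B = 4+9 = 13
ES_C = 4; EF_C = 4+6 = 10
ES_D = max(EF_B=13, EF_C=10) = 13; EF_D = 13+13 = 26
ES_E = max(EF_A=4, EF_B=13) = 13; EF_E = 13+3 = 16
ES_F = 4; EF_F = 4+5 = 9
ES_G = 26; EF_G = 26+7 = 33
ES_H = max(EF_C=10, EF_E=16, EF_F=9, EF_G=33) = 33; EF_H = 33+15 = 48
Expected project duration μ = 48 days. Critical path: A → B → D → G → H.

Variance along critical path = 1.778 + 1.000 + 1.778 + 5.444 + 5.444 = 15.444; σ = 3.930 days.
D = μ + z·σ = 48 + 1.282·3.930 = 53.0 days

53.0 days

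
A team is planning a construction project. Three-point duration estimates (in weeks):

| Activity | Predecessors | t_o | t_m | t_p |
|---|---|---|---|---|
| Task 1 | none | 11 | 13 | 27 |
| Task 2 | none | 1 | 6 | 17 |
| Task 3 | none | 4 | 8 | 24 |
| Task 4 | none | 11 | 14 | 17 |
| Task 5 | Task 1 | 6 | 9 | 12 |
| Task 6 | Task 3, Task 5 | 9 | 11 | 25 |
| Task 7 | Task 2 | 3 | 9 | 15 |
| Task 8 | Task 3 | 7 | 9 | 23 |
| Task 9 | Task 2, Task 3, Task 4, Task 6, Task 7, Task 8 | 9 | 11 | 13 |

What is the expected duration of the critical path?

48 weeks

te_Task 1 = (11 + 4·13 + 27)/6 = 90/6 = 15
te_Task 2 = (1 + 4·6 + 17)/6 = 42/6 = 7
te_Task 3 = (4 + 4·8 + 24)/6 = 60/6 = 10
te_Task 4 = (11 + 4·14 + 17)/6 = 84/6 = 14
te_Task 5 = (6 + 4·9 + 12)/6 = 54/6 = 9
te_Task 6 = (9 + 4·11 + 25)/6 = 78/6 = 13
te_Task 7 = (3 + 4·9 + 15)/6 = 54/6 = 9
te_Task 8 = (7 + 4·9 + 23)/6 = 66/6 = 11
te_Task 9 = (9 + 4·11 + 13)/6 = 66/6 = 11

Forward pass:
ES_Task 1 = 0; EF_Task 1 = 15
ES_Task 2 = 0; EF_Task 2 = 7
ES_Task 3 = 0; EF_Task 3 = 10
ES_Task 4 = 0; EF_Task 4 = 14
ES_Task 5 = 15; EF_Task 5 = 15+9 = 24
ES_Task 6 = max(EF_Task 3=10, EF_Task 5=24) = 24; EF_Task 6 = 24+13 = 37
ES_Task 7 = 7; EF_Task 7 = 7+9 = 16
ES_Task 8 = 10; EF_Task 8 = 10+11 = 21
ES_Task 9 = max(EF_Task 2=7, EF_Task 3=10, EF_Task 4=14, EF_Task 6=37, EF_Task 7=16, EF_Task 8=21) = 37; EF_Task 9 = 37+11 = 48
Expected project duration μ = 48 weeks. Critical path: Task 1 → Task 5 → Task 6 → Task 9.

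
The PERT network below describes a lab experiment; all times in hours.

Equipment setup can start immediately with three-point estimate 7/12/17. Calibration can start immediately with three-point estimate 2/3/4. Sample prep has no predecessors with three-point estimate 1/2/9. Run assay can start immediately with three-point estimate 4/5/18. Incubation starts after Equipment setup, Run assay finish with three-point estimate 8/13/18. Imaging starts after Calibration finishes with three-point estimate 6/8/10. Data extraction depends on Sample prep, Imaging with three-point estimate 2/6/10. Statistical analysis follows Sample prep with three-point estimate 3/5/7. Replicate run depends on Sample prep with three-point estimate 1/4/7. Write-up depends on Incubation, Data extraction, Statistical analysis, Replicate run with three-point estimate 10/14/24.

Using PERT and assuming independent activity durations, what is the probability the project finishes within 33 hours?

0.017

te_Equipment setup = (7 + 4·12 + 17)/6 = 72/6 = 12; σ²_Equipment setup = ((17−7)/6)² = 2.778
te_Calibration = (2 + 4·3 + 4)/6 = 18/6 = 3; σ²_Calibration = ((4−2)/6)² = 0.111
te_Sample prep = (1 + 4·2 + 9)/6 = 18/6 = 3; σ²_Sample prep = ((9−1)/6)² = 1.778
te_Run assay = (4 + 4·5 + 18)/6 = 42/6 = 7; σ²_Run assay = ((18−4)/6)² = 5.444
te_Incubation = (8 + 4·13 + 18)/6 = 78/6 = 13; σ²_Incubation = ((18−8)/6)² = 2.778
te_Imaging = (6 + 4·8 + 10)/6 = 48/6 = 8; σ²_Imaging = ((10−6)/6)² = 0.444
te_Data extraction = (2 + 4·6 + 10)/6 = 36/6 = 6; σ²_Data extraction = ((10−2)/6)² = 1.778
te_Statistical analysis = (3 + 4·5 + 7)/6 = 30/6 = 5; σ²_Statistical analysis = ((7−3)/6)² = 0.444
te_Replicate run = (1 + 4·4 + 7)/6 = 24/6 = 4; σ²_Replicate run = ((7−1)/6)² = 1.000
te_Write-up = (10 + 4·14 + 24)/6 = 90/6 = 15; σ²_Write-up = ((24−10)/6)² = 5.444

Forward pass:
ES_Equipment setup = 0; EF_Equipment setup = 12
ES_Calibration = 0; EF_Calibration = 3
ES_Sample prep = 0; EF_Sample prep = 3
ES_Run assay = 0; EF_Run assay = 7
ES_Incubation = max(EF_Equipment setup=12, EF_Run assay=7) = 12; EF_Incubation = 12+13 = 25
ES_Imaging = 3; EF_Imaging = 3+8 = 11
ES_Data extraction = max(EF_Sample prep=3, EF_Imaging=11) = 11; EF_Data extraction = 11+6 = 17
ES_Statistical analysis = 3; EF_Statistical analysis = 3+5 = 8
ES_Replicate run = 3; EF_Replicate run = 3+4 = 7
ES_Write-up = max(EF_Incubation=25, EF_Data extraction=17, EF_Statistical analysis=8, EF_Replicate run=7) = 25; EF_Write-up = 25+15 = 40
Expected project duration μ = 40 hours. Critical path: Equipment setup → Incubation → Write-up.

Variance along critical path = 2.778 + 2.778 + 5.444 = 11.000; σ = √11.000 = 3.317 hours.
Z = (33 − 40) / 3.317 = -2.111
P(T ≤ 33) = Φ(-2.111) ≈ 0.017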